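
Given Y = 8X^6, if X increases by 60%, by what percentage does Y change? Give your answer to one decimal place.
1577.7%

For Y = 8X^6:
If X → X(1 + 0.6)
Then Y → Y · (1 + 0.6)^6
     ≈ Y · 16.7772

Percentage change = ((1 + 0.6)^6 − 1) × 100% ≈ 1577.7%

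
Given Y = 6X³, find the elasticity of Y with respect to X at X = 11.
Elasticity = 3

Elasticity = (dY/dX) · (X/Y)

dY/dX = 18·X²
At X = 11: dY/dX = 2178, Y = 7986

Elasticity = 2178 · (11 / 7986) = 3

Interpretation: for a small percentage change in X, the percentage change in Y is approximately 3.00 times as large.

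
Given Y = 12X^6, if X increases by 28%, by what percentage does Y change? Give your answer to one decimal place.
339.8%

For Y = 12X^6:
If X → X(1 + 0.28)
Then Y → Y · (1 + 0.28)^6
     ≈ Y · 4.3980

Percentage change = ((1 + 0.28)^6 − 1) × 100% ≈ 339.8%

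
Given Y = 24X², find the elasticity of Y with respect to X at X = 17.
Elasticity = 2

Elasticity = (dY/dX) · (X/Y)

dY/dX = 48·X
At X = 17: dY/dX = 816, Y = 6936

Elasticity = 816 · (17 / 6936) = 2

Interpretation: for a small percentage change in X, the percentage change in Y is approximately 2.00 times as large.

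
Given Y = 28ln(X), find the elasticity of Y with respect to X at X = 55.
Elasticity = 1/ln(55) ≈ 0.2495

Elasticity = (dY/dX) · (X/Y)

dY/dX = 28/X
At X = 55: dY/dX = 28/55, Y = 28·ln(55)

Elasticity = (28/55) · (55 / (28·ln(55))) = 1/ln(55) ≈ 0.2495

Interpretation: for a small percentage change in X, the percentage change in Y is approximately 0.25 times as large.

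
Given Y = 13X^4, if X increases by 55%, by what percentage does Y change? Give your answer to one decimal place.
477.2%

For Y = 13X^4:
If X → X(1 + 0.55)
Then Y → Y · (1 + 0.55)^4
     ≈ Y · 5.7720

Percentage change = ((1 + 0.55)^4 − 1) × 100% ≈ 477.2%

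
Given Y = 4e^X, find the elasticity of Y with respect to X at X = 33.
Elasticity = 33

Elasticity = (dY/dX) · (X/Y)

dY/dX = 4·e^X
At X = 33: dY/dX = 4·e^33, Y = 4·e^33

Elasticity = (4·e^33) · (33 / (4·e^33)) = 33

Interpretation: for a small percentage change in X, the percentage change in Y is approximately 33.00 times as large.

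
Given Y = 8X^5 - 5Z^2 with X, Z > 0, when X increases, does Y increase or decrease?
Y increases

Taking the partial derivative:
∂Y/∂X = 40X^4

∂Y/∂X = 40X^4 > 0 (assuming positive values)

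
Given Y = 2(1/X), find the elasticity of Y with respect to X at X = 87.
Elasticity = -1

Elasticity = (dY/dX) · (X/Y)

dY/dX = -2/X²
At X = 87: dY/dX = -2/7569, Y = 2/87

Elasticity = (-2/7569) · (87 / (2/87)) = -1

Interpretation: for a small percentage change in X, the percentage change in Y is approximately -1.00 times as large.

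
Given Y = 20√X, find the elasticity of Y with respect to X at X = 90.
Elasticity = 1/2

Elasticity = (dY/dX) · (X/Y)

dY/dX = 10/√X
At X = 90: dY/dX = √10/3, Y = 60·√10

Elasticity = (√10/3) · (90 / (60·√10)) = 1/2

Interpretation: for a small percentage change in X, the percentage change in Y is approximately 0.50 times as large.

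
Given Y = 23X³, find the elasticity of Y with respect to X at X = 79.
Elasticity = 3

Elasticity = (dY/dX) · (X/Y)

dY/dX = 69·X²
At X = 79: dY/dX = 430629, Y = 11339897

Elasticity = 430629 · (79 / 11339897) = 3

Interpretation: for a small percentage change in X, the percentage change in Y is approximately 3.00 times as large.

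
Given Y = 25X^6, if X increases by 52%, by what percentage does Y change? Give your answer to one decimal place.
1133.3%

For Y = 25X^6:
If X → X(1 + 0.52)
Then Y → Y · (1 + 0.52)^6
     ≈ Y · 12.3328

Percentage change = ((1 + 0.52)^6 − 1) × 100% ≈ 1133.3%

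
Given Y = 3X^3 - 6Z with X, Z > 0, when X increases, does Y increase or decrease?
Y increases

Taking the partial derivative:
∂Y/∂X = 9X^2

∂Y/∂X = 9X^2 > 0 (assuming positive values)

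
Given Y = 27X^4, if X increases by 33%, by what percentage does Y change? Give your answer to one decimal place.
212.9%

For Y = 27X^4:
If X → X(1 + 0.33)
Then Y → Y · (1 + 0.33)^4
     ≈ Y · 3.1290

Percentage change = ((1 + 0.33)^4 − 1) × 100% ≈ 212.9%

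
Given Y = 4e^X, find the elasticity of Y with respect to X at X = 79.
Elasticity = 79

Elasticity = (dY/dX) · (X/Y)

dY/dX = 4·e^X
At X = 79: dY/dX = 4·e^79, Y = 4·e^79

Elasticity = (4·e^79) · (79 / (4·e^79)) = 79

Interpretation: for a small percentage change in X, the percentage change in Y is approximately 79.00 times as large.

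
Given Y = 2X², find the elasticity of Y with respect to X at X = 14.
Elasticity = 2

Elasticity = (dY/dX) · (X/Y)

dY/dX = 4·X
At X = 14: dY/dX = 56, Y = 392

Elasticity = 56 · (14 / 392) = 2

Interpretation: for a small percentage change in X, the percentage change in Y is approximately 2.00 times as large.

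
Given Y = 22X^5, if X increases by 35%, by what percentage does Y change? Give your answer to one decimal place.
348.4%

For Y = 22X^5:
If X → X(1 + 0.35)
Then Y → Y · (1 + 0.35)^5
     ≈ Y · 4.4840

Percentage change = ((1 + 0.35)^5 − 1) × 100% ≈ 348.4%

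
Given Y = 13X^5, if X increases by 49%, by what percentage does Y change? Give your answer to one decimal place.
634.4%

For Y = 13X^5:
If X → X(1 + 0.49)
Then Y → Y · (1 + 0.49)^5
     ≈ Y · 7.3440

Percentage change = ((1 + 0.49)^5 − 1) × 100% ≈ 634.4%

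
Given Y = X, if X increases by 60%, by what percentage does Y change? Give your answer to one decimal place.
60.0%

For Y = X:
If X → X(1 + 0.6)
Then Y → Y · (1 + 0.6)^1
     = Y · 1.6000

Percentage change = ((1 + 0.6)^1 − 1) × 100% = 60.0%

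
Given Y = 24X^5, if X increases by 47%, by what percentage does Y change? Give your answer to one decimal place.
586.4%

For Y = 24X^5:
If X → X(1 + 0.47)
Then Y → Y · (1 + 0.47)^5
     ≈ Y · 6.8641

Percentage change = ((1 + 0.47)^5 − 1) × 100% ≈ 586.4%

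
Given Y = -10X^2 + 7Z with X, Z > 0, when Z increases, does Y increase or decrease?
Y increases

Taking the partial derivative:
∂Y/∂Z = 7

∂Y/∂Z = 7 > 0 (assuming positive values)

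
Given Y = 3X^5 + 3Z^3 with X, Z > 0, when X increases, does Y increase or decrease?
Y increases

Taking the partial derivative:
∂Y/∂X = 15X^4

∂Y/∂X = 15X^4 > 0 (assuming positive values)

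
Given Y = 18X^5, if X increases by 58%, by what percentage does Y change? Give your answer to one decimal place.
884.7%

For Y = 18X^5:
If X → X(1 + 0.58)
Then Y → Y · (1 + 0.58)^5
     ≈ Y · 9.8466

Percentage change = ((1 + 0.58)^5 − 1) × 100% ≈ 884.7%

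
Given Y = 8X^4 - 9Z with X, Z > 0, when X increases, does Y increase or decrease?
Y increases

Taking the partial derivative:
∂Y/∂X = 32X^3

∂Y/∂X = 32X^3 > 0 (assuming positive values)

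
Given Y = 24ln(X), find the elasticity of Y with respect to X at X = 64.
Elasticity = 1/ln(64) ≈ 0.2404

Elasticity = (dY/dX) · (X/Y)

dY/dX = 24/X
At X = 64: dY/dX = 3/8, Y = 24·ln(64)

Elasticity = (3/8) · (64 / (24·ln(64))) = 1/ln(64) ≈ 0.2404

Interpretation: for a small percentage change in X, the percentage change in Y is approximately 0.24 times as large.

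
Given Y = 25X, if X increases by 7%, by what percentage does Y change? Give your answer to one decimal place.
7.0%

For Y = 25X:
If X → X(1 + 0.07)
Then Y → Y · (1 + 0.07)^1
     = Y · 1.0700

Percentage change = ((1 + 0.07)^1 − 1) × 100% = 7.0%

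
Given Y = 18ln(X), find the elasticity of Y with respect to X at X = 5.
Elasticity = 1/ln(5) ≈ 0.6213

Elasticity = (dY/dX) · (X/Y)

dY/dX = 18/X
At X = 5: dY/dX = 18/5, Y = 18·ln(5)

Elasticity = (18/5) · (5 / (18·ln(5))) = 1/ln(5) ≈ 0.6213

Interpretation: for a small percentage change in X, the percentage change in Y is approximately 0.62 times as large.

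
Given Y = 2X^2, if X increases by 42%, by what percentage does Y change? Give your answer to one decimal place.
101.6%

For Y = 2X^2:
If X → X(1 + 0.42)
Then Y → Y · (1 + 0.42)^2
     = Y · 2.0164

Percentage change = ((1 + 0.42)^2 − 1) × 100% ≈ 101.6%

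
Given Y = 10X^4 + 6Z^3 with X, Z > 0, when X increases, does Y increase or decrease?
Y increases

Taking the partial derivative:
∂Y/∂X = 40X^3

∂Y/∂X = 40X^3 > 0 (assuming positive values)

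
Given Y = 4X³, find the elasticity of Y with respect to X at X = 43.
Elasticity = 3

Elasticity = (dY/dX) · (X/Y)

dY/dX = 12·X²
At X = 43: dY/dX = 22188, Y = 318028

Elasticity = 22188 · (43 / 318028) = 3

Interpretation: for a small percentage change in X, the percentage change in Y is approximately 3.00 times as large.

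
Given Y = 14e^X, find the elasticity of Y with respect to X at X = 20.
Elasticity = 20

Elasticity = (dY/dX) · (X/Y)

dY/dX = 14·e^X
At X = 20: dY/dX = 14·e^20, Y = 14·e^20

Elasticity = (14·e^20) · (20 / (14·e^20)) = 20

Interpretation: for a small percentage change in X, the percentage change in Y is approximately 20.00 times as large.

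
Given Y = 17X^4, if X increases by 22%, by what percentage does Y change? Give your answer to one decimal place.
121.5%

For Y = 17X^4:
If X → X(1 + 0.22)
Then Y → Y · (1 + 0.22)^4
     ≈ Y · 2.2153

Percentage change = ((1 + 0.22)^4 − 1) × 100% ≈ 121.5%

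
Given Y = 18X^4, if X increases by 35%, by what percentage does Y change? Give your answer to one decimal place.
232.2%

For Y = 18X^4:
If X → X(1 + 0.35)
Then Y → Y · (1 + 0.35)^4
     ≈ Y · 3.3215

Percentage change = ((1 + 0.35)^4 − 1) × 100% ≈ 232.2%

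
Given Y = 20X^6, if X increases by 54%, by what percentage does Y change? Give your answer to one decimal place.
1233.9%

For Y = 20X^6:
If X → X(1 + 0.54)
Then Y → Y · (1 + 0.54)^6
     ≈ Y · 13.3390

Percentage change = ((1 + 0.54)^6 − 1) × 100% ≈ 1233.9%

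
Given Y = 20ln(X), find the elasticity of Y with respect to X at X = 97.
Elasticity = 1/ln(97) ≈ 0.2186

Elasticity = (dY/dX) · (X/Y)

dY/dX = 20/X
At X = 97: dY/dX = 20/97, Y = 20·ln(97)

Elasticity = (20/97) · (97 / (20·ln(97))) = 1/ln(97) ≈ 0.2186

Interpretation: for a small percentage change in X, the percentage change in Y is approximately 0.22 times as large.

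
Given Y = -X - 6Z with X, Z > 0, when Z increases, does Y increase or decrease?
Y decreases

Taking the partial derivative:
∂Y/∂Z = -6

∂Y/∂Z = -6 < 0 (assuming positive values)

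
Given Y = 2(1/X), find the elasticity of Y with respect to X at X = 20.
Elasticity = -1

Elasticity = (dY/dX) · (X/Y)

dY/dX = -2/X²
At X = 20: dY/dX = -1/200, Y = 1/10

Elasticity = (-1/200) · (20 / (1/10)) = -1

Interpretation: for a small percentage change in X, the percentage change in Y is approximately -1.00 times as large.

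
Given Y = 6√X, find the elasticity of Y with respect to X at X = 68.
Elasticity = 1/2

Elasticity = (dY/dX) · (X/Y)

dY/dX = 3/√X
At X = 68: dY/dX = 3·√17/34, Y = 12·√17

Elasticity = (3·√17/34) · (68 / (12·√17)) = 1/2

Interpretation: for a small percentage change in X, the percentage change in Y is approximately 0.50 times as large.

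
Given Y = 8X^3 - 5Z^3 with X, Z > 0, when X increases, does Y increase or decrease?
Y increases

Taking the partial derivative:
∂Y/∂X = 24X^2

∂Y/∂X = 24X^2 > 0 (assuming positive values)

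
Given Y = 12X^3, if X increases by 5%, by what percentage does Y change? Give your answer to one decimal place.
15.8%

For Y = 12X^3:
If X → X(1 + 0.05)
Then Y → Y · (1 + 0.05)^3
     ≈ Y · 1.1576

Percentage change = ((1 + 0.05)^3 − 1) × 100% ≈ 15.8%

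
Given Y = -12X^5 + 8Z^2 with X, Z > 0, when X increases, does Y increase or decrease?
Y decreases

Taking the partial derivative:
∂Y/∂X = -60X^4

∂Y/∂X = -60X^4 < 0 (assuming positive values)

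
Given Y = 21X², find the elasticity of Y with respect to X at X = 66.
Elasticity = 2

Elasticity = (dY/dX) · (X/Y)

dY/dX = 42·X
At X = 66: dY/dX = 2772, Y = 91476

Elasticity = 2772 · (66 / 91476) = 2

Interpretation: for a small percentage change in X, the percentage change in Y is approximately 2.00 times as large.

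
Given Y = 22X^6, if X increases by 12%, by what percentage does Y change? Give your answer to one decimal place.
97.4%

For Y = 22X^6:
If X → X(1 + 0.12)
Then Y → Y · (1 + 0.12)^6
     ≈ Y · 1.9738

Percentage change = ((1 + 0.12)^6 − 1) × 100% ≈ 97.4%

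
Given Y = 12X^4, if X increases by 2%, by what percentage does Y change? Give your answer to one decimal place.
8.2%

For Y = 12X^4:
If X → X(1 + 0.02)
Then Y → Y · (1 + 0.02)^4
     ≈ Y · 1.0824

Percentage change = ((1 + 0.02)^4 − 1) × 100% ≈ 8.2%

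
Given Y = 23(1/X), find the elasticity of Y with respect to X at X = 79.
Elasticity = -1

Elasticity = (dY/dX) · (X/Y)

dY/dX = -23/X²
At X = 79: dY/dX = -23/6241, Y = 23/79

Elasticity = (-23/6241) · (79 / (23/79)) = -1

Interpretation: for a small percentage change in X, the percentage change in Y is approximately -1.00 times as large.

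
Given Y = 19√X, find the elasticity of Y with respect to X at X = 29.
Elasticity = 1/2

Elasticity = (dY/dX) · (X/Y)

dY/dX = 19/(2·√X)
At X = 29: dY/dX = 19·√29/58, Y = 19·√29

Elasticity = (19·√29/58) · (29 / (19·√29)) = 1/2

Interpretation: for a small percentage change in X, the percentage change in Y is approximately 0.50 times as large.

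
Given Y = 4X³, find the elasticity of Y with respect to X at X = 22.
Elasticity = 3

Elasticity = (dY/dX) · (X/Y)

dY/dX = 12·X²
At X = 22: dY/dX = 5808, Y = 42592

Elasticity = 5808 · (22 / 42592) = 3

Interpretation: for a small percentage change in X, the percentage change in Y is approximately 3.00 times as large.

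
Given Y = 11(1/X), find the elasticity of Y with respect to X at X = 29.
Elasticity = -1

Elasticity = (dY/dX) · (X/Y)

dY/dX = -11/X²
At X = 29: dY/dX = -11/841, Y = 11/29

Elasticity = (-11/841) · (29 / (11/29)) = -1

Interpretation: for a small percentage change in X, the percentage change in Y is approximately -1.00 times as large.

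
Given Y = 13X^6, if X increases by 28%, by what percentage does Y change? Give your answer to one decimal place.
339.8%

For Y = 13X^6:
If X → X(1 + 0.28)
Then Y → Y · (1 + 0.28)^6
     ≈ Y · 4.3980

Percentage change = ((1 + 0.28)^6 − 1) × 100% ≈ 339.8%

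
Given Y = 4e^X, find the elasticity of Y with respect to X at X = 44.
Elasticity = 44

Elasticity = (dY/dX) · (X/Y)

dY/dX = 4·e^X
At X = 44: dY/dX = 4·e^44, Y = 4·e^44

Elasticity = (4·e^44) · (44 / (4·e^44)) = 44

Interpretation: for a small percentage change in X, the percentage change in Y is approximately 44.00 times as large.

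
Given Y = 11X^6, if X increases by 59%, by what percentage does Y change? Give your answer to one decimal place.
1515.8%

For Y = 11X^6:
If X → X(1 + 0.59)
Then Y → Y · (1 + 0.59)^6
     ≈ Y · 16.1578

Percentage change = ((1 + 0.59)^6 − 1) × 100% ≈ 1515.8%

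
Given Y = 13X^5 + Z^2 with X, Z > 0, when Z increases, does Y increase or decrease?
Y increases

Taking the partial derivative:
∂Y/∂Z = 2Z

∂Y/∂Z = 2Z > 0 (assuming positive values)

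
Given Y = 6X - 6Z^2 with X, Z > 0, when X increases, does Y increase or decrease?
Y increases

Taking the partial derivative:
∂Y/∂X = 6

∂Y/∂X = 6 > 0 (assuming positive values)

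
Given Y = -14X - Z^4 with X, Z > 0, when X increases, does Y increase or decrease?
Y decreases

Taking the partial derivative:
∂Y/∂X = -14

∂Y/∂X = -14 < 0 (assuming positive values)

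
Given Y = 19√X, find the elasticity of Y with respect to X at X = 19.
Elasticity = 1/2

Elasticity = (dY/dX) · (X/Y)

dY/dX = 19/(2·√X)
At X = 19: dY/dX = √19/2, Y = 19·√19

Elasticity = (√19/2) · (19 / (19·√19)) = 1/2

Interpretation: for a small percentage change in X, the percentage change in Y is approximately 0.50 times as large.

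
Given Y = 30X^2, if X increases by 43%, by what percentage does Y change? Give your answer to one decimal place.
104.5%

For Y = 30X^2:
If X → X(1 + 0.43)
Then Y → Y · (1 + 0.43)^2
     = Y · 2.0449

Percentage change = ((1 + 0.43)^2 − 1) × 100% ≈ 104.5%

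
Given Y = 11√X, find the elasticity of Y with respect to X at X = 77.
Elasticity = 1/2

Elasticity = (dY/dX) · (X/Y)

dY/dX = 11/(2·√X)
At X = 77: dY/dX = √77/14, Y = 11·√77

Elasticity = (√77/14) · (77 / (11·√77)) = 1/2

Interpretation: for a small percentage change in X, the percentage change in Y is approximately 0.50 times as large.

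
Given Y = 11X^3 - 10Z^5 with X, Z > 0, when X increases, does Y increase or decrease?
Y increases

Taking the partial derivative:
∂Y/∂X = 33X^2

∂Y/∂X = 33X^2 > 0 (assuming positive values)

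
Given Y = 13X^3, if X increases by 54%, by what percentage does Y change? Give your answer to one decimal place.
265.2%

For Y = 13X^3:
If X → X(1 + 0.54)
Then Y → Y · (1 + 0.54)^3
     ≈ Y · 3.6523

Percentage change = ((1 + 0.54)^3 − 1) × 100% ≈ 265.2%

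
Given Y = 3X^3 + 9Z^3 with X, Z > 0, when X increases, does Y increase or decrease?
Y increases

Taking the partial derivative:
∂Y/∂X = 9X^2

∂Y/∂X = 9X^2 > 0 (assuming positive values)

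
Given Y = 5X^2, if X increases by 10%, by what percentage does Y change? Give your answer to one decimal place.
21.0%

For Y = 5X^2:
If X → X(1 + 0.1)
Then Y → Y · (1 + 0.1)^2
     = Y · 1.2100

Percentage change = ((1 + 0.1)^2 − 1) × 100% = 21.0%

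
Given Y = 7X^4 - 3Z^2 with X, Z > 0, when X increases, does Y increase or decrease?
Y increases

Taking the partial derivative:
∂Y/∂X = 28X^3

∂Y/∂X = 28X^3 > 0 (assuming positive values)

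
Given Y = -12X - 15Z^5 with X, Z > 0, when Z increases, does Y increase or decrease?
Y decreases

Taking the partial derivative:
∂Y/∂Z = -75Z^4

∂Y/∂Z = -75Z^4 < 0 (assuming positive values)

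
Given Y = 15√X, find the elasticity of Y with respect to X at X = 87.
Elasticity = 1/2

Elasticity = (dY/dX) · (X/Y)

dY/dX = 15/(2·√X)
At X = 87: dY/dX = 5·√87/58, Y = 15·√87

Elasticity = (5·√87/58) · (87 / (15·√87)) = 1/2

Interpretation: for a small percentage change in X, the percentage change in Y is approximately 0.50 times as large.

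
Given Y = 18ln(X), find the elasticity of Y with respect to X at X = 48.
Elasticity = 1/ln(48) ≈ 0.2583

Elasticity = (dY/dX) · (X/Y)

dY/dX = 18/X
At X = 48: dY/dX = 3/8, Y = 18·ln(48)

Elasticity = (3/8) · (48 / (18·ln(48))) = 1/ln(48) ≈ 0.2583

Interpretation: for a small percentage change in X, the percentage change in Y is approximately 0.26 times as large.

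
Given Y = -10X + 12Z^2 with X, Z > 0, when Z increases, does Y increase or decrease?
Y increases

Taking the partial derivative:
∂Y/∂Z = 24Z

∂Y/∂Z = 24Z > 0 (assuming positive values)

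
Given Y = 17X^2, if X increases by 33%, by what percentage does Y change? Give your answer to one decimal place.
76.9%

For Y = 17X^2:
If X → X(1 + 0.33)
Then Y → Y · (1 + 0.33)^2
     = Y · 1.7689

Percentage change = ((1 + 0.33)^2 − 1) × 100% ≈ 76.9%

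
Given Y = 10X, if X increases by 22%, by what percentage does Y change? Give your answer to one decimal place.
22.0%

For Y = 10X:
If X → X(1 + 0.22)
Then Y → Y · (1 + 0.22)^1
     = Y · 1.2200

Percentage change = ((1 + 0.22)^1 − 1) × 100% = 22.0%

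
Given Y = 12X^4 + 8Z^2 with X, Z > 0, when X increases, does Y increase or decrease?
Y increases

Taking the partial derivative:
∂Y/∂X = 48X^3

∂Y/∂X = 48X^3 > 0 (assuming positive values)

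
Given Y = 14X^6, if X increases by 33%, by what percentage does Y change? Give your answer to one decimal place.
453.5%

For Y = 14X^6:
If X → X(1 + 0.33)
Then Y → Y · (1 + 0.33)^6
     ≈ Y · 5.5349

Percentage change = ((1 + 0.33)^6 − 1) × 100% ≈ 453.5%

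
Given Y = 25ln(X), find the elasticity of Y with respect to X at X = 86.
Elasticity = 1/ln(86) ≈ 0.2245

Elasticity = (dY/dX) · (X/Y)

dY/dX = 25/X
At X = 86: dY/dX = 25/86, Y = 25·ln(86)

Elasticity = (25/86) · (86 / (25·ln(86))) = 1/ln(86) ≈ 0.2245

Interpretation: for a small percentage change in X, the percentage change in Y is approximately 0.22 times as large.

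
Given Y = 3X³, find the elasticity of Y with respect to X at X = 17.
Elasticity = 3

Elasticity = (dY/dX) · (X/Y)

dY/dX = 9·X²
At X = 17: dY/dX = 2601, Y = 14739

Elasticity = 2601 · (17 / 14739) = 3

Interpretation: for a small percentage change in X, the percentage change in Y is approximately 3.00 times as large.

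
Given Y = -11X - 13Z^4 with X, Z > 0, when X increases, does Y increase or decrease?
Y decreases

Taking the partial derivative:
∂Y/∂X = -11

∂Y/∂X = -11 < 0 (assuming positive values)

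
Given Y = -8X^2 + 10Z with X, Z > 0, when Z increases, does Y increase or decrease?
Y increases

Taking the partial derivative:
∂Y/∂Z = 10

∂Y/∂Z = 10 > 0 (assuming positive values)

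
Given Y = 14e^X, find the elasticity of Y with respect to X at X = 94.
Elasticity = 94

Elasticity = (dY/dX) · (X/Y)

dY/dX = 14·e^X
At X = 94: dY/dX = 14·e^94, Y = 14·e^94

Elasticity = (14·e^94) · (94 / (14·e^94)) = 94

Interpretation: for a small percentage change in X, the percentage change in Y is approximately 94.00 times as large.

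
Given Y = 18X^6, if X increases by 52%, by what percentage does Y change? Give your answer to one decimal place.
1133.3%

For Y = 18X^6:
If X → X(1 + 0.52)
Then Y → Y · (1 + 0.52)^6
     ≈ Y · 12.3328

Percentage change = ((1 + 0.52)^6 − 1) × 100% ≈ 1133.3%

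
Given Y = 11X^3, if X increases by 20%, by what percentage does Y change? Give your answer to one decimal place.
72.8%

For Y = 11X^3:
If X → X(1 + 0.2)
Then Y → Y · (1 + 0.2)^3
     = Y · 1.7280

Percentage change = ((1 + 0.2)^3 − 1) × 100% = 72.8%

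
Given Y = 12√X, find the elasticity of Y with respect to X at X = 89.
Elasticity = 1/2

Elasticity = (dY/dX) · (X/Y)

dY/dX = 6/√X
At X = 89: dY/dX = 6·√89/89, Y = 12·√89

Elasticity = (6·√89/89) · (89 / (12·√89)) = 1/2

Interpretation: for a small percentage change in X, the percentage change in Y is approximately 0.50 times as large.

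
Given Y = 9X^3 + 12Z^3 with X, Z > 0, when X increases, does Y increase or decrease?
Y increases

Taking the partial derivative:
∂Y/∂X = 27X^2

∂Y/∂X = 27X^2 > 0 (assuming positive values)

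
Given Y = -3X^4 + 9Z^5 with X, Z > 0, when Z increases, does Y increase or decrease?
Y increases

Taking the partial derivative:
∂Y/∂Z = 45Z^4

∂Y/∂Z = 45Z^4 > 0 (assuming positive values)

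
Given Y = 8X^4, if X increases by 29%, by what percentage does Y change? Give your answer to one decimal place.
176.9%

For Y = 8X^4:
If X → X(1 + 0.29)
Then Y → Y · (1 + 0.29)^4
     ≈ Y · 2.7692

Percentage change = ((1 + 0.29)^4 − 1) × 100% ≈ 176.9%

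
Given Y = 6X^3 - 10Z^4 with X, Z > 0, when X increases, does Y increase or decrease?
Y increases

Taking the partial derivative:
∂Y/∂X = 18X^2

∂Y/∂X = 18X^2 > 0 (assuming positive values)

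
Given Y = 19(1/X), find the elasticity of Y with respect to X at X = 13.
Elasticity = -1

Elasticity = (dY/dX) · (X/Y)

dY/dX = -19/X²
At X = 13: dY/dX = -19/169, Y = 19/13

Elasticity = (-19/169) · (13 / (19/13)) = -1

Interpretation: for a small percentage change in X, the percentage change in Y is approximately -1.00 times as large.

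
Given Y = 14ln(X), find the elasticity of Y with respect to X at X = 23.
Elasticity = 1/ln(23) ≈ 0.3189

Elasticity = (dY/dX) · (X/Y)

dY/dX = 14/X
At X = 23: dY/dX = 14/23, Y = 14·ln(23)

Elasticity = (14/23) · (23 / (14·ln(23))) = 1/ln(23) ≈ 0.3189

Interpretation: for a small percentage change in X, the percentage change in Y is approximately 0.32 times as large.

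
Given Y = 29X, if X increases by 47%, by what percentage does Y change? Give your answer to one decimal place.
47.0%

For Y = 29X:
If X → X(1 + 0.47)
Then Y → Y · (1 + 0.47)^1
     = Y · 1.4700

Percentage change = ((1 + 0.47)^1 − 1) × 100% = 47.0%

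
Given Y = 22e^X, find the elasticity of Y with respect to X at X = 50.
Elasticity = 50

Elasticity = (dY/dX) · (X/Y)

dY/dX = 22·e^X
At X = 50: dY/dX = 22·e^50, Y = 22·e^50

Elasticity = (22·e^50) · (50 / (22·e^50)) = 50

Interpretation: for a small percentage change in X, the percentage change in Y is approximately 50.00 times as large.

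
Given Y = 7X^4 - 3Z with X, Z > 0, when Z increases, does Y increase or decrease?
Y decreases

Taking the partial derivative:
∂Y/∂Z = -3

∂Y/∂Z = -3 < 0 (assuming positive values)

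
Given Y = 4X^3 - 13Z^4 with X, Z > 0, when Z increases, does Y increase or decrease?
Y decreases

Taking the partial derivative:
∂Y/∂Z = -52Z^3

∂Y/∂Z = -52Z^3 < 0 (assuming positive values)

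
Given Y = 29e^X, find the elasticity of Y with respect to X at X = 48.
Elasticity = 48

Elasticity = (dY/dX) · (X/Y)

dY/dX = 29·e^X
At X = 48: dY/dX = 29·e^48, Y = 29·e^48

Elasticity = (29·e^48) · (48 / (29·e^48)) = 48

Interpretation: for a small percentage change in X, the percentage change in Y is approximately 48.00 times as large.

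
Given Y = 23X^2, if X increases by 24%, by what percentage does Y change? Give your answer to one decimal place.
53.8%

For Y = 23X^2:
If X → X(1 + 0.24)
Then Y → Y · (1 + 0.24)^2
     = Y · 1.5376

Percentage change = ((1 + 0.24)^2 − 1) × 100% ≈ 53.8%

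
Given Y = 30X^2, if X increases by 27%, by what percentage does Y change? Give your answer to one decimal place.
61.3%

For Y = 30X^2:
If X → X(1 + 0.27)
Then Y → Y · (1 + 0.27)^2
     = Y · 1.6129

Percentage change = ((1 + 0.27)^2 − 1) × 100% ≈ 61.3%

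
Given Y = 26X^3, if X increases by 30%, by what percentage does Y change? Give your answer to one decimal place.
119.7%

For Y = 26X^3:
If X → X(1 + 0.3)
Then Y → Y · (1 + 0.3)^3
     = Y · 2.1970

Percentage change = ((1 + 0.3)^3 − 1) × 100% = 119.7%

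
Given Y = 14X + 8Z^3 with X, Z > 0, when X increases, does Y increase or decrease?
Y increases

Taking the partial derivative:
∂Y/∂X = 14

∂Y/∂X = 14 > 0 (assuming positive values)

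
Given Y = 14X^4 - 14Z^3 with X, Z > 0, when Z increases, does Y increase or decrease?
Y decreases

Taking the partial derivative:
∂Y/∂Z = -42Z^2

∂Y/∂Z = -42Z^2 < 0 (assuming positive values)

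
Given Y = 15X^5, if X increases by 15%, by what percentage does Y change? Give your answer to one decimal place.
101.1%

For Y = 15X^5:
If X → X(1 + 0.15)
Then Y → Y · (1 + 0.15)^5
     ≈ Y · 2.0114

Percentage change = ((1 + 0.15)^5 − 1) × 100% ≈ 101.1%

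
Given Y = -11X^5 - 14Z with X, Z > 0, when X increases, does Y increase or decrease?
Y decreases

Taking the partial derivative:
∂Y/∂X = -55X^4

∂Y/∂X = -55X^4 < 0 (assuming positive values)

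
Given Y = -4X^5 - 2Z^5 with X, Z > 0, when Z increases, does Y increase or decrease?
Y decreases

Taking the partial derivative:
∂Y/∂Z = -10Z^4

∂Y/∂Z = -10Z^4 < 0 (assuming positive values)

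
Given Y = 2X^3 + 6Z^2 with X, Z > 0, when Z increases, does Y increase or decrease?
Y increases

Taking the partial derivative:
∂Y/∂Z = 12Z

∂Y/∂Z = 12Z > 0 (assuming positive values)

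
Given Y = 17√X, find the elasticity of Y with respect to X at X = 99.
Elasticity = 1/2

Elasticity = (dY/dX) · (X/Y)

dY/dX = 17/(2·√X)
At X = 99: dY/dX = 17·√11/66, Y = 51·√11

Elasticity = (17·√11/66) · (99 / (51·√11)) = 1/2

Interpretation: for a small percentage change in X, the percentage change in Y is approximately 0.50 times as large.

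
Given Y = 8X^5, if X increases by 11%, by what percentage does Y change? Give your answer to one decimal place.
68.5%

For Y = 8X^5:
If X → X(1 + 0.11)
Then Y → Y · (1 + 0.11)^5
     ≈ Y · 1.6851

Percentage change = ((1 + 0.11)^5 − 1) × 100% ≈ 68.5%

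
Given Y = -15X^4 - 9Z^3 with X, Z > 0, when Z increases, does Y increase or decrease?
Y decreases

Taking the partial derivative:
∂Y/∂Z = -27Z^2

∂Y/∂Z = -27Z^2 < 0 (assuming positive values)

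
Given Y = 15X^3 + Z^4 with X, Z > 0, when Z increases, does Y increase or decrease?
Y increases

Taking the partial derivative:
∂Y/∂Z = 4Z^3

∂Y/∂Z = 4Z^3 > 0 (assuming positive values)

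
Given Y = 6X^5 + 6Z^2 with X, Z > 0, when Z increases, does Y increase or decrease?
Y increases

Taking the partial derivative:
∂Y/∂Z = 12Z

∂Y/∂Z = 12Z > 0 (assuming positive values)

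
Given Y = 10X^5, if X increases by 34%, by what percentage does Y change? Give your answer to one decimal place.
332.0%

For Y = 10X^5:
If X → X(1 + 0.34)
Then Y → Y · (1 + 0.34)^5
     ≈ Y · 4.3204

Percentage change = ((1 + 0.34)^5 − 1) × 100% ≈ 332.0%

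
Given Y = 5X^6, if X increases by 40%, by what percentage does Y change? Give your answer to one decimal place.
653.0%

For Y = 5X^6:
If X → X(1 + 0.4)
Then Y → Y · (1 + 0.4)^6
     ≈ Y · 7.5295

Percentage change = ((1 + 0.4)^6 − 1) × 100% ≈ 653.0%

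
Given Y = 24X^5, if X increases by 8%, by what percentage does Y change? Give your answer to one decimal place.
46.9%

For Y = 24X^5:
If X → X(1 + 0.08)
Then Y → Y · (1 + 0.08)^5
     ≈ Y · 1.4693

Percentage change = ((1 + 0.08)^5 − 1) × 100% ≈ 46.9%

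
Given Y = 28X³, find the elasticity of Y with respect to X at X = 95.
Elasticity = 3

Elasticity = (dY/dX) · (X/Y)

dY/dX = 84·X²
At X = 95: dY/dX = 758100, Y = 24006500

Elasticity = 758100 · (95 / 24006500) = 3

Interpretation: for a small percentage change in X, the percentage change in Y is approximately 3.00 times as large.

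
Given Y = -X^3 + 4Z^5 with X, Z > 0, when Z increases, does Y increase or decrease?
Y increases

Taking the partial derivative:
∂Y/∂Z = 20Z^4

∂Y/∂Z = 20Z^4 > 0 (assuming positive values)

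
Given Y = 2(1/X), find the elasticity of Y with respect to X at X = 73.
Elasticity = -1

Elasticity = (dY/dX) · (X/Y)

dY/dX = -2/X²
At X = 73: dY/dX = -2/5329, Y = 2/73

Elasticity = (-2/5329) · (73 / (2/73)) = -1

Interpretation: for a small percentage change in X, the percentage change in Y is approximately -1.00 times as large.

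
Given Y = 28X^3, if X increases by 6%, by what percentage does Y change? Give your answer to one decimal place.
19.1%

For Y = 28X^3:
If X → X(1 + 0.06)
Then Y → Y · (1 + 0.06)^3
     ≈ Y · 1.1910

Percentage change = ((1 + 0.06)^3 − 1) × 100% ≈ 19.1%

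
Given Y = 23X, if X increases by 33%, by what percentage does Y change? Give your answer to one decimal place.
33.0%

For Y = 23X:
If X → X(1 + 0.33)
Then Y → Y · (1 + 0.33)^1
     = Y · 1.3300

Percentage change = ((1 + 0.33)^1 − 1) × 100% = 33.0%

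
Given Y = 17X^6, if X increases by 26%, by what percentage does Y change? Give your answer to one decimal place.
300.2%

For Y = 17X^6:
If X → X(1 + 0.26)
Then Y → Y · (1 + 0.26)^6
     ≈ Y · 4.0015

Percentage change = ((1 + 0.26)^6 − 1) × 100% ≈ 300.2%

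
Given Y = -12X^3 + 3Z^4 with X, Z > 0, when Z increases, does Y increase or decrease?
Y increases

Taking the partial derivative:
∂Y/∂Z = 12Z^3

∂Y/∂Z = 12Z^3 > 0 (assuming positive values)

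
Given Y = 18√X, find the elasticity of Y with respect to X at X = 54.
Elasticity = 1/2

Elasticity = (dY/dX) · (X/Y)

dY/dX = 9/√X
At X = 54: dY/dX = √6/2, Y = 54·√6

Elasticity = (√6/2) · (54 / (54·√6)) = 1/2

Interpretation: for a small percentage change in X, the percentage change in Y is approximately 0.50 times as large.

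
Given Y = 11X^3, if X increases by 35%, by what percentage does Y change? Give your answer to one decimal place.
146.0%

For Y = 11X^3:
If X → X(1 + 0.35)
Then Y → Y · (1 + 0.35)^3
     ≈ Y · 2.4604

Percentage change = ((1 + 0.35)^3 − 1) × 100% ≈ 146.0%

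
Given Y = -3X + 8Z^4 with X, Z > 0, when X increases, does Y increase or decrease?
Y decreases

Taking the partial derivative:
∂Y/∂X = -3

∂Y/∂X = -3 < 0 (assuming positive values)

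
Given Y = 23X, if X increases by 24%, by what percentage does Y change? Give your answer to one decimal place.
24.0%

For Y = 23X:
If X → X(1 + 0.24)
Then Y → Y · (1 + 0.24)^1
     = Y · 1.2400

Percentage change = ((1 + 0.24)^1 − 1) × 100% = 24.0%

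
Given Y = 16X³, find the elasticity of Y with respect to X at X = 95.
Elasticity = 3

Elasticity = (dY/dX) · (X/Y)

dY/dX = 48·X²
At X = 95: dY/dX = 433200, Y = 13718000

Elasticity = 433200 · (95 / 13718000) = 3

Interpretation: for a small percentage change in X, the percentage change in Y is approximately 3.00 times as large.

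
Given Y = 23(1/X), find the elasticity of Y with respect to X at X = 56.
Elasticity = -1

Elasticity = (dY/dX) · (X/Y)

dY/dX = -23/X²
At X = 56: dY/dX = -23/3136, Y = 23/56

Elasticity = (-23/3136) · (56 / (23/56)) = -1

Interpretation: for a small percentage change in X, the percentage change in Y is approximately -1.00 times as large.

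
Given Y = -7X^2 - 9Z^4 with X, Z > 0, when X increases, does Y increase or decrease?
Y decreases

Taking the partial derivative:
∂Y/∂X = -14X

∂Y/∂X = -14X < 0 (assuming positive values)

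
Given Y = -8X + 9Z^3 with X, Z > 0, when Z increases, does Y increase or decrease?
Y increases

Taking the partial derivative:
∂Y/∂Z = 27Z^2

∂Y/∂Z = 27Z^2 > 0 (assuming positive values)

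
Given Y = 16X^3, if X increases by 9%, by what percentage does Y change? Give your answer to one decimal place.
29.5%

For Y = 16X^3:
If X → X(1 + 0.09)
Then Y → Y · (1 + 0.09)^3
     ≈ Y · 1.2950

Percentage change = ((1 + 0.09)^3 − 1) × 100% ≈ 29.5%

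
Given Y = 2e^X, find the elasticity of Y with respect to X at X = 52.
Elasticity = 52

Elasticity = (dY/dX) · (X/Y)

dY/dX = 2·e^X
At X = 52: dY/dX = 2·e^52, Y = 2·e^52

Elasticity = (2·e^52) · (52 / (2·e^52)) = 52

Interpretation: for a small percentage change in X, the percentage change in Y is approximately 52.00 times as large.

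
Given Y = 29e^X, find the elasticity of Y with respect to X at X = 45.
Elasticity = 45

Elasticity = (dY/dX) · (X/Y)

dY/dX = 29·e^X
At X = 45: dY/dX = 29·e^45, Y = 29·e^45

Elasticity = (29·e^45) · (45 / (29·e^45)) = 45

Interpretation: for a small percentage change in X, the percentage change in Y is approximately 45.00 times as large.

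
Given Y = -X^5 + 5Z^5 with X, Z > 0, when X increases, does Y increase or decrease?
Y decreases

Taking the partial derivative:
∂Y/∂X = -5X^4

∂Y/∂X = -5X^4 < 0 (assuming positive values)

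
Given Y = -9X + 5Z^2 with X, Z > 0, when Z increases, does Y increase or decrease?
Y increases

Taking the partial derivative:
∂Y/∂Z = 10Z

∂Y/∂Z = 10Z > 0 (assuming positive values)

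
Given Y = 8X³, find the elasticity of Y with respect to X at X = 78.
Elasticity = 3

Elasticity = (dY/dX) · (X/Y)

dY/dX = 24·X²
At X = 78: dY/dX = 146016, Y = 3796416

Elasticity = 146016 · (78 / 3796416) = 3

Interpretation: for a small percentage change in X, the percentage change in Y is approximately 3.00 times as large.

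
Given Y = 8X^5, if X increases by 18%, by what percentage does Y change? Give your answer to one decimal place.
128.8%

For Y = 8X^5:
If X → X(1 + 0.18)
Then Y → Y · (1 + 0.18)^5
     ≈ Y · 2.2878

Percentage change = ((1 + 0.18)^5 − 1) × 100% ≈ 128.8%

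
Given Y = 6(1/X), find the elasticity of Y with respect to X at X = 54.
Elasticity = -1

Elasticity = (dY/dX) · (X/Y)

dY/dX = -6/X²
At X = 54: dY/dX = -1/486, Y = 1/9

Elasticity = (-1/486) · (54 / (1/9)) = -1

Interpretation: for a small percentage change in X, the percentage change in Y is approximately -1.00 times as large.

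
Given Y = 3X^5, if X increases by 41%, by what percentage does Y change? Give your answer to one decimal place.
457.3%

For Y = 3X^5:
If X → X(1 + 0.41)
Then Y → Y · (1 + 0.41)^5
     ≈ Y · 5.5731

Percentage change = ((1 + 0.41)^5 − 1) × 100% ≈ 457.3%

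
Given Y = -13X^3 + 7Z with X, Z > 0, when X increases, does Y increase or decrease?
Y decreases

Taking the partial derivative:
∂Y/∂X = -39X^2

∂Y/∂X = -39X^2 < 0 (assuming positive values)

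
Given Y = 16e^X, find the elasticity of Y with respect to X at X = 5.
Elasticity = 5

Elasticity = (dY/dX) · (X/Y)

dY/dX = 16·e^X
At X = 5: dY/dX = 16·e^5, Y = 16·e^5

Elasticity = (16·e^5) · (5 / (16·e^5)) = 5

Interpretation: for a small percentage change in X, the percentage change in Y is approximately 5.00 times as large.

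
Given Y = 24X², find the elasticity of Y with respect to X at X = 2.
Elasticity = 2

Elasticity = (dY/dX) · (X/Y)

dY/dX = 48·X
At X = 2: dY/dX = 96, Y = 96

Elasticity = 96 · (2 / 96) = 2

Interpretation: for a small percentage change in X, the percentage change in Y is approximately 2.00 times as large.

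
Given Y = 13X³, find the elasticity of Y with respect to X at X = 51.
Elasticity = 3

Elasticity = (dY/dX) · (X/Y)

dY/dX = 39·X²
At X = 51: dY/dX = 101439, Y = 1724463

Elasticity = 101439 · (51 / 1724463) = 3

Interpretation: for a small percentage change in X, the percentage change in Y is approximately 3.00 times as large.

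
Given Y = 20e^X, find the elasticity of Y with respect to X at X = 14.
Elasticity = 14

Elasticity = (dY/dX) · (X/Y)

dY/dX = 20·e^X
At X = 14: dY/dX = 20·e^14, Y = 20·e^14

Elasticity = (20·e^14) · (14 / (20·e^14)) = 14

Interpretation: for a small percentage change in X, the percentage change in Y is approximately 14.00 times as large.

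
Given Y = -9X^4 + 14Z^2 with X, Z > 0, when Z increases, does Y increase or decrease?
Y increases

Taking the partial derivative:
∂Y/∂Z = 28Z

∂Y/∂Z = 28Z > 0 (assuming positive values)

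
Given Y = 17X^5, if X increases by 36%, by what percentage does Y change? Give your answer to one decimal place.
365.3%

For Y = 17X^5:
If X → X(1 + 0.36)
Then Y → Y · (1 + 0.36)^5
     ≈ Y · 4.6526

Percentage change = ((1 + 0.36)^5 − 1) × 100% ≈ 365.3%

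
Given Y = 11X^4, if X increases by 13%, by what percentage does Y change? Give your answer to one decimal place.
63.0%

For Y = 11X^4:
If X → X(1 + 0.13)
Then Y → Y · (1 + 0.13)^4
     ≈ Y · 1.6305

Percentage change = ((1 + 0.13)^4 − 1) × 100% ≈ 63.0%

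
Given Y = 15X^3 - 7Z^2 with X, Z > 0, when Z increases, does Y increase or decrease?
Y decreases

Taking the partial derivative:
∂Y/∂Z = -14Z

∂Y/∂Z = -14Z < 0 (assuming positive values)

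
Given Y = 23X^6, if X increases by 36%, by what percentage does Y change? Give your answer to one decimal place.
532.8%

For Y = 23X^6:
If X → X(1 + 0.36)
Then Y → Y · (1 + 0.36)^6
     ≈ Y · 6.3275

Percentage change = ((1 + 0.36)^6 − 1) × 100% ≈ 532.8%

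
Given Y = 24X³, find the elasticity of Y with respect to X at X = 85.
Elasticity = 3

Elasticity = (dY/dX) · (X/Y)

dY/dX = 72·X²
At X = 85: dY/dX = 520200, Y = 14739000

Elasticity = 520200 · (85 / 14739000) = 3

Interpretation: for a small percentage change in X, the percentage change in Y is approximately 3.00 times as large.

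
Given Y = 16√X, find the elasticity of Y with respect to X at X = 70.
Elasticity = 1/2

Elasticity = (dY/dX) · (X/Y)

dY/dX = 8/√X
At X = 70: dY/dX = 4·√70/35, Y = 16·√70

Elasticity = (4·√70/35) · (70 / (16·√70)) = 1/2

Interpretation: for a small percentage change in X, the percentage change in Y is approximately 0.50 times as large.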